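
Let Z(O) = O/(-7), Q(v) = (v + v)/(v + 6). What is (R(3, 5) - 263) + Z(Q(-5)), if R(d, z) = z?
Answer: -1796/7 ≈ -256.57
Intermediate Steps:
Q(v) = 2*v/(6 + v) (Q(v) = (2*v)/(6 + v) = 2*v/(6 + v))
Z(O) = -O/7 (Z(O) = O*(-1/7) = -O/7)
(R(3, 5) - 263) + Z(Q(-5)) = (5 - 263) - 2*(-5)/(7*(6 - 5)) = -258 - 2*(-5)/(7*1) = -258 - 2*(-5)/7 = -258 - 1/7*(-10) = -258 + 10/7 = -1796/7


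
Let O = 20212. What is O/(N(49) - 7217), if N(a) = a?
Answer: -5053/1792 ≈ -2.8198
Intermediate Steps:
O/(N(49) - 7217) = 20212/(49 - 7217) = 20212/(-7168) = 20212*(-1/7168) = -5053/1792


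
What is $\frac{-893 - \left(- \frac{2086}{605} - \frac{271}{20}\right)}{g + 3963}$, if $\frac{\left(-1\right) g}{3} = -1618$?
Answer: $- \frac{423985}{4267428} \approx -0.099354$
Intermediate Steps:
$g = 4854$ ($g = \left(-3\right) \left(-1618\right) = 4854$)
$\frac{-893 - \left(- \frac{2086}{605} - \frac{271}{20}\right)}{g + 3963} = \frac{-893 - \left(- \frac{2086}{605} - \frac{271}{20}\right)}{4854 + 3963} = \frac{-893 - - \frac{8227}{484}}{8817} = \left(-893 + \left(\frac{2086}{605} + \frac{271}{20}\right)\right) \frac{1}{8817} = \left(-893 + \frac{8227}{484}\right) \frac{1}{8817} = \left(- \frac{423985}{484}\right) \frac{1}{8817} = - \frac{423985}{4267428}$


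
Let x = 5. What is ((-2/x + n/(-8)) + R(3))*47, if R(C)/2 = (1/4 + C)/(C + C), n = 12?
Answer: -2303/60 ≈ -38.383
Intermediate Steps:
R(C) = (¼ + C)/C (R(C) = 2*((1/4 + C)/(C + C)) = 2*((¼ + C)/((2*C))) = 2*((¼ + C)*(1/(2*C))) = 2*((¼ + C)/(2*C)) = (¼ + C)/C)
((-2/x + n/(-8)) + R(3))*47 = ((-2/5 + 12/(-8)) + (¼ + 3)/3)*47 = ((-2*⅕ + 12*(-⅛)) + (⅓)*(13/4))*47 = ((-⅖ - 3/2) + 13/12)*47 = (-19/10 + 13/12)*47 = -49/60*47 = -2303/60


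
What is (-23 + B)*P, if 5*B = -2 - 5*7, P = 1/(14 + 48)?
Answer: -76/155 ≈ -0.49032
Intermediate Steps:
P = 1/62 ≈ 0.016129
B = -37/5 (B = (-2 - 5*7)/5 = (-2 - 35)/5 = (1/5)*(-37) = -37/5 ≈ -7.4000)
(-23 + B)*P = (-23 - 37/5)*(1/62) = -152/5*1/62 = -76/155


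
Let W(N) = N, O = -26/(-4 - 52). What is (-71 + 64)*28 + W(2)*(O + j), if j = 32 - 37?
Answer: -2871/14 ≈ -205.07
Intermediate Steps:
j = -5
O = 13/28 (O = -26/(-56) = -26*(-1/56) = 13/28 ≈ 0.46429)
(-71 + 64)*28 + W(2)*(O + j) = (-71 + 64)*28 + 2*(13/28 - 5) = -7*28 + 2*(-127/28) = -196 - 127/14 = -2871/14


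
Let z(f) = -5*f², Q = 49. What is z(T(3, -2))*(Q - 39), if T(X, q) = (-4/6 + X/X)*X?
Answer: -50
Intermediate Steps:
T(X, q) = X/3 (T(X, q) = (-4*⅙ + 1)*X = (-⅔ + 1)*X = X/3)
z(T(3, -2))*(Q - 39) = (-5*1²)*(49 - 39) = -5*1²*10 = -5*1*10 = -5*10 = -50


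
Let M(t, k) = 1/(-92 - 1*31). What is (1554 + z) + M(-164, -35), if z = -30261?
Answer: -3530962/123 ≈ -28707.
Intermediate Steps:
M(t, k) = -1/123 (M(t, k) = 1/(-92 - 31) = 1/(-123) = -1/123)
(1554 + z) + M(-164, -35) = (1554 - 30261) - 1/123 = -28707 - 1/123 = -3530962/123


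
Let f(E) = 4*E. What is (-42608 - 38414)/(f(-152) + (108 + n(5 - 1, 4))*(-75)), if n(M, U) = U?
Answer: 40511/4504 ≈ 8.9944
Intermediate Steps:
(-42608 - 38414)/(f(-152) + (108 + n(5 - 1, 4))*(-75)) = (-42608 - 38414)/(4*(-152) + (108 + 4)*(-75)) = -81022/(-608 + 112*(-75)) = -81022/(-608 - 8400) = -81022/(-9008) = -81022*(-1/9008) = 40511/4504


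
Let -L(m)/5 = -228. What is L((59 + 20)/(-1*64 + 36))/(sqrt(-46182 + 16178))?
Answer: -570*I*sqrt(7501)/7501 ≈ -6.5814*I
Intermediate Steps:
L(m) = 1140 (L(m) = -5*(-228) = 1140)
L((59 + 20)/(-1*64 + 36))/(sqrt(-46182 + 16178)) = 1140/(sqrt(-46182 + 16178)) = 1140/(sqrt(-30004)) = 1140/((2*I*sqrt(7501))) = 1140*(-I*sqrt(7501)/15002) = -570*I*sqrt(7501)/7501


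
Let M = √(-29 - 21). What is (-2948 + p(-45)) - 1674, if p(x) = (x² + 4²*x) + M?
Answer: -3317 + 5*I*√2 ≈ -3317.0 + 7.0711*I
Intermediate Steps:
M = 5*I*√2 (M = √(-50) = 5*I*√2 ≈ 7.0711*I)
p(x) = x² + 16*x + 5*I*√2 (p(x) = (x² + 4²*x) + 5*I*√2 = (x² + 16*x) + 5*I*√2 = x² + 16*x + 5*I*√2)
(-2948 + p(-45)) - 1674 = (-2948 + ((-45)² + 16*(-45) + 5*I*√2)) - 1674 = (-2948 + (2025 - 720 + 5*I*√2)) - 1674 = (-2948 + (1305 + 5*I*√2)) - 1674 = (-1643 + 5*I*√2) - 1674 = -3317 + 5*I*√2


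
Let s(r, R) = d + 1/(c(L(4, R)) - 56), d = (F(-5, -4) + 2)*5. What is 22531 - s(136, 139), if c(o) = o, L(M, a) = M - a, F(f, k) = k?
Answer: 4305332/191 ≈ 22541.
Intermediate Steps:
d = -10 (d = (-4 + 2)*5 = -2*5 = -10)
s(r, R) = -10 + 1/(-52 - R) (s(r, R) = -10 + 1/((4 - R) - 56) = -10 + 1/(-52 - R))
22531 - s(136, 139) = 22531 - (-521 - 10*139)/(52 + 139) = 22531 - (-521 - 1390)/191 = 22531 - (-1911)/191 = 22531 - 1*(-1911/191) = 22531 + 1911/191 = 4305332/191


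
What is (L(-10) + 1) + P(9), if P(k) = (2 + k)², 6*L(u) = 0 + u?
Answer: 361/3 ≈ 120.33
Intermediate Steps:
L(u) = u/6 (L(u) = (0 + u)/6 = u/6)
(L(-10) + 1) + P(9) = ((⅙)*(-10) + 1) + (2 + 9)² = (-5/3 + 1) + 11² = -⅔ + 121 = 361/3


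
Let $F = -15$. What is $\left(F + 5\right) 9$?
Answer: $-90$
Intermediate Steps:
$\left(F + 5\right) 9 = \left(-15 + 5\right) 9 = \left(-10\right) 9 = -90$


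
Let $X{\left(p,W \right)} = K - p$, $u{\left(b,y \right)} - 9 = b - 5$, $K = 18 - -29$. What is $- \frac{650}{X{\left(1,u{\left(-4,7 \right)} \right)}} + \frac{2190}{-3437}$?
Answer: $- \frac{1167395}{79051} \approx -14.768$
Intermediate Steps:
$K = 47$ ($K = 18 + 29 = 47$)
$u{\left(b,y \right)} = 4 + b$ ($u{\left(b,y \right)} = 9 + \left(b - 5\right) = 9 + \left(-5 + b\right) = 4 + b$)
$X{\left(p,W \right)} = 47 - p$
$- \frac{650}{X{\left(1,u{\left(-4,7 \right)} \right)}} + \frac{2190}{-3437} = - \frac{650}{47 - 1} + \frac{2190}{-3437} = - \frac{650}{47 - 1} + 2190 \left(- \frac{1}{3437}\right) = - \frac{650}{46} - \frac{2190}{3437} = \left(-650\right) \frac{1}{46} - \frac{2190}{3437} = - \frac{325}{23} - \frac{2190}{3437} = - \frac{1167395}{79051}$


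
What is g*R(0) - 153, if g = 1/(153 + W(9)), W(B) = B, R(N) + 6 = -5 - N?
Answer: -24797/162 ≈ -153.07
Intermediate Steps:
R(N) = -11 - N (R(N) = -6 + (-5 - N) = -11 - N)
g = 1/162 (g = 1/(153 + 9) = 1/162 ≈ 0.0061728)
g*R(0) - 153 = (-11 - 1*0)/162 - 153 = (-11 + 0)/162 - 153 = (1/162)*(-11) - 153 = -11/162 - 153 = -24797/162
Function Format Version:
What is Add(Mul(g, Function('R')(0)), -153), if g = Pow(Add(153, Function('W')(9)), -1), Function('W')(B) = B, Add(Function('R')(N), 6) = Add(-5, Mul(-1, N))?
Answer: Rational(-24797, 162) ≈ -153.07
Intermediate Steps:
Function('R')(N) = Add(-11, Mul(-1, N)) (Function('R')(N) = Add(-6, Add(-5, Mul(-1, N))) = Add(-11, Mul(-1, N)))
g = Rational(1, 162) (g = Pow(Add(153, 9), -1) = Pow(162, -1) = Rational(1, 162) ≈ 0.0061728)
Add(Mul(g, Function('R')(0)), -153) = Add(Mul(Rational(1, 162), Add(-11, Mul(-1, 0))), -153) = Add(Mul(Rational(1, 162), Add(-11, 0)), -153) = Add(Mul(Rational(1, 162), -11), -153) = Add(Rational(-11, 162), -153) = Rational(-24797, 162)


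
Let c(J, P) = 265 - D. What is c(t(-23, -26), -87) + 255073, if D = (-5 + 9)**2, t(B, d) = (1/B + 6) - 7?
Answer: 255322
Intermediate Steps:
t(B, d) = -1 + 1/B (t(B, d) = (6 + 1/B) - 7 = -1 + 1/B)
D = 16 (D = 4**2 = 16)
c(J, P) = 249 (c(J, P) = 265 - 1*16 = 265 - 16 = 249)
c(t(-23, -26), -87) + 255073 = 249 + 255073 = 255322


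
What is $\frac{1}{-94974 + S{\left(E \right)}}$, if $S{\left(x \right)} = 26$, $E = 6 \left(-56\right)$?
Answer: $- \frac{1}{94948} \approx -1.0532 \cdot 10^{-5}$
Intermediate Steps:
$E = -336$
$\frac{1}{-94974 + S{\left(E \right)}} = \frac{1}{-94974 + 26} = \frac{1}{-94948} = - \frac{1}{94948}$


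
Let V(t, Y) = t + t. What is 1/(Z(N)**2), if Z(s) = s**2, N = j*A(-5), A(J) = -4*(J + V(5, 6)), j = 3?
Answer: 1/12960000 ≈ 7.7161e-8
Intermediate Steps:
V(t, Y) = 2*t
A(J) = -40 - 4*J (A(J) = -4*(J + 2*5) = -4*(J + 10) = -4*(10 + J) = -40 - 4*J)
N = -60 (N = 3*(-40 - 4*(-5)) = 3*(-40 + 20) = 3*(-20) = -60)
1/(Z(N)**2) = 1/(((-60)**2)**2) = 1/(3600**2) = 1/12960000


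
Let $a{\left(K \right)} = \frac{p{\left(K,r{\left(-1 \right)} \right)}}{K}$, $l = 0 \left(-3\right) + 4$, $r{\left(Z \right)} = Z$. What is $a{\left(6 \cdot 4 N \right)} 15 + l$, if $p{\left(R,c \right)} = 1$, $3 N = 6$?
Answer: $\frac{69}{16} \approx 4.3125$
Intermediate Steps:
$N = 2$ ($N = \frac{1}{3} \cdot 6 = 2$)
$l = 4$ ($l = 0 + 4 = 4$)
$a{\left(K \right)} = \frac{1}{K}$ ($a{\left(K \right)} = 1 \frac{1}{K} = \frac{1}{K}$)
$a{\left(6 \cdot 4 N \right)} 15 + l = \frac{1}{6 \cdot 4 \cdot 2} \cdot 15 + 4 = \frac{1}{24 \cdot 2} \cdot 15 + 4 = \frac{1}{48} \cdot 15 + 4 = \frac{5}{16} + 4 = \frac{69}{16}$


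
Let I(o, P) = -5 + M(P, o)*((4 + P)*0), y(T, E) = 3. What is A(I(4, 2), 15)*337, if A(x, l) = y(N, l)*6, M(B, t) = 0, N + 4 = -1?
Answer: 6066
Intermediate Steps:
N = -5 (N = -4 - 1 = -5)
I(o, P) = -5 (I(o, P) = -5 + 0*((4 + P)*0) = -5 + 0*0 = -5 + 0 = -5)
A(x, l) = 18 (A(x, l) = 3*6 = 18)
A(I(4, 2), 15)*337 = 18*337 = 6066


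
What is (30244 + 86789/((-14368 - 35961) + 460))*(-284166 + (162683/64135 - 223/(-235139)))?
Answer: -6462981301431970341262156/752056424440785 ≈ -8.5938e+9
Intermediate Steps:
(30244 + 86789/((-14368 - 35961) + 460))*(-284166 + (162683/64135 - 223/(-235139))) = (30244 + 86789/(-50329 + 460))*(-284166 + (162683*(1/64135) - 223*(-1/235139))) = (30244 + 86789/(-49869))*(-284166 + (162683/64135 + 223/235139)) = (30244 + 86789*(-1/49869))*(-284166 + 38267420042/15080639765) = (30244 - 86789/49869)*(-4285366812040948/15080639765) = (1508151247/49869)*(-4285366812040948/15080639765) = -6462981301431970341262156/752056424440785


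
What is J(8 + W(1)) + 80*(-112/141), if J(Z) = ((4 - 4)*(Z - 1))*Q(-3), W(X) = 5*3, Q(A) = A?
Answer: -8960/141 ≈ -63.546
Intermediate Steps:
W(X) = 15
J(Z) = 0 (J(Z) = ((4 - 4)*(Z - 1))*(-3) = (0*(-1 + Z))*(-3) = 0*(-3) = 0)
J(8 + W(1)) + 80*(-112/141) = 0 + 80*(-112/141) = 0 - 8960/141 = -8960/141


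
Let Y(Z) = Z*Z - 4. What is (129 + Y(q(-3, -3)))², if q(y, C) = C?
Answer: 17956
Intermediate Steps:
Y(Z) = -4 + Z² (Y(Z) = Z² - 4 = -4 + Z²)
(129 + Y(q(-3, -3)))² = (129 + (-4 + (-3)²))² = (129 + (-4 + 9))² = (129 + 5)² = 134² = 17956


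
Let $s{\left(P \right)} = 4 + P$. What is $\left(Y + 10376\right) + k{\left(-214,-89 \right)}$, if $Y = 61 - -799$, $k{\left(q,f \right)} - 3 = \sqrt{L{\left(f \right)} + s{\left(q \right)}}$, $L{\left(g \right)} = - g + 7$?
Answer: $11239 + i \sqrt{114} \approx 11239.0 + 10.677 i$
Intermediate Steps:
$L{\left(g \right)} = 7 - g$
$k{\left(q,f \right)} = 3 + \sqrt{11 + q - f}$ ($k{\left(q,f \right)} = 3 + \sqrt{\left(7 - f\right) + \left(4 + q\right)} = 3 + \sqrt{11 + q - f}$)
$Y = 860$ ($Y = 61 + 799 = 860$)
$\left(Y + 10376\right) + k{\left(-214,-89 \right)} = \left(860 + 10376\right) + \left(3 + \sqrt{11 - 214 - -89}\right) = 11236 + \left(3 + \sqrt{11 - 214 + 89}\right) = 11236 + \left(3 + \sqrt{-114}\right) = 11236 + \left(3 + i \sqrt{114}\right) = 11239 + i \sqrt{114}$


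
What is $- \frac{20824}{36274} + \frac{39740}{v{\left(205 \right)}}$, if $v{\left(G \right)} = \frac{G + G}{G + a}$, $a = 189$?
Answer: $\frac{28397689680}{743617} \approx 38189.0$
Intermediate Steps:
$v{\left(G \right)} = \frac{2 G}{189 + G}$ ($v{\left(G \right)} = \frac{G + G}{G + 189} = \frac{2 G}{189 + G}$)
$- \frac{20824}{36274} + \frac{39740}{v{\left(205 \right)}} = - \frac{20824}{36274} + \frac{39740}{2 \cdot 205 \frac{1}{189 + 205}} = \left(-20824\right) \frac{1}{36274} + \frac{39740}{2 \cdot 205 \cdot \frac{1}{394}} = - \frac{10412}{18137} + \frac{39740}{2 \cdot 205 \cdot \frac{1}{394}} = - \frac{10412}{18137} + \frac{39740}{\frac{205}{197}} = - \frac{10412}{18137} + 39740 \cdot \frac{197}{205} = - \frac{10412}{18137} + \frac{1565756}{41} = \frac{28397689680}{743617}$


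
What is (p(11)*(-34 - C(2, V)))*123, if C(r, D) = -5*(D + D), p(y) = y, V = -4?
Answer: -100122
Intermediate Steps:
C(r, D) = -10*D
(p(11)*(-34 - C(2, V)))*123 = (11*(-34 - (-10)*(-4)))*123 = (11*(-34 - 1*40))*123 = (11*(-34 - 40))*123 = (11*(-74))*123 = -814*123 = -100122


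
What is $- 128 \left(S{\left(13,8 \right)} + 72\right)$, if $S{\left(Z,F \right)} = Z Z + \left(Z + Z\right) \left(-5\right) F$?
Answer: $102272$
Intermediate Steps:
$S{\left(Z,F \right)} = Z^{2} - 10 F Z$ ($S{\left(Z,F \right)} = Z^{2} + 2 Z \left(-5\right) F = Z^{2} + - 10 Z F = Z^{2} - 10 F Z$)
$- 128 \left(S{\left(13,8 \right)} + 72\right) = - 128 \left(13 \left(13 - 80\right) + 72\right) = - 128 \left(13 \left(-67\right) + 72\right) = - 128 \left(-871 + 72\right) = \left(-128\right) \left(-799\right) = 102272$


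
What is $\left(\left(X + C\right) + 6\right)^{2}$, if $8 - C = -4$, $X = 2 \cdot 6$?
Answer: $900$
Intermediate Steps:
$X = 12$
$C = 12$ ($C = 8 - -4 = 8 + 4 = 12$)
$\left(\left(X + C\right) + 6\right)^{2} = \left(\left(12 + 12\right) + 6\right)^{2} = \left(24 + 6\right)^{2} = 30^{2} = 900$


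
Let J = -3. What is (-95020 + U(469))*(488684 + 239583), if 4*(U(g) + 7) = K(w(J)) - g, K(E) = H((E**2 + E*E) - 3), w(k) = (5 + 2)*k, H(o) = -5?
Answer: -138582655697/2 ≈ -6.9291e+10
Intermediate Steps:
w(k) = 7*k
K(E) = -5
U(g) = -33/4 - g/4 (U(g) = -7 + (-5 - g)/4 = -7 + (-5/4 - g/4) = -33/4 - g/4)
(-95020 + U(469))*(488684 + 239583) = (-95020 + (-33/4 - 1/4*469))*(488684 + 239583) = (-95020 + (-33/4 - 469/4))*728267 = (-95020 - 251/2)*728267 = -190291/2*728267 = -138582655697/2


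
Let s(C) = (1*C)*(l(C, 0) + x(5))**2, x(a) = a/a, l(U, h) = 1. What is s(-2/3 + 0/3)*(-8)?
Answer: 64/3 ≈ 21.333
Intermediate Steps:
x(a) = 1
s(C) = 4*C (s(C) = (1*C)*(1 + 1)**2 = C*2**2 = C*4 = 4*C)
s(-2/3 + 0/3)*(-8) = (4*(-2/3 + 0/3))*(-8) = (4*(-2*1/3 + 0*(1/3)))*(-8) = (4*(-2/3 + 0))*(-8) = (4*(-2/3))*(-8) = -8/3*(-8) = 64/3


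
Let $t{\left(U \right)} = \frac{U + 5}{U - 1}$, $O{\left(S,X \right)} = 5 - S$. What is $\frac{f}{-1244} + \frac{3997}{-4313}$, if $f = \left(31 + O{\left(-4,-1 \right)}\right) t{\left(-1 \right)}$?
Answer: $- \frac{1156807}{1341343} \approx -0.86242$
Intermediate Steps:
$t{\left(U \right)} = \frac{5 + U}{-1 + U}$
$f = -80$ ($f = \left(31 + \left(5 - -4\right)\right) \frac{5 - 1}{-1 - 1} = \left(31 + \left(5 + 4\right)\right) \frac{1}{-2} \cdot 4 = \left(31 + 9\right) \left(\left(- \frac{1}{2}\right) 4\right) = 40 \left(-2\right) = -80$)
$\frac{f}{-1244} + \frac{3997}{-4313} = - \frac{80}{-1244} + \frac{3997}{-4313} = \left(-80\right) \left(- \frac{1}{1244}\right) + 3997 \left(- \frac{1}{4313}\right) = \frac{20}{311} - \frac{3997}{4313} = - \frac{1156807}{1341343}$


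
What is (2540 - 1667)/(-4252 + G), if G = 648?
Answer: -873/3604 ≈ -0.24223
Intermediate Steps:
(2540 - 1667)/(-4252 + G) = (2540 - 1667)/(-4252 + 648) = 873/(-3604) = 873*(-1/3604) = -873/3604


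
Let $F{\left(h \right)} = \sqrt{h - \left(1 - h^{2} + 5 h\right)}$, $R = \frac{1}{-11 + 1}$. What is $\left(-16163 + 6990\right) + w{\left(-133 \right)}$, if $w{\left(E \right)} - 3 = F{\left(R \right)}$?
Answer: $-9170 + \frac{i \sqrt{59}}{10} \approx -9170.0 + 0.76812 i$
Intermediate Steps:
$R = - \frac{1}{10}$ ($R = \frac{1}{-10} = - \frac{1}{10} \approx -0.1$)
$F{\left(h \right)} = \sqrt{-1 + h^{2} - 4 h}$ ($F{\left(h \right)} = \sqrt{h - \left(1 - h^{2} + 5 h\right)} = \sqrt{-1 + h^{2} - 4 h}$)
$w{\left(E \right)} = 3 + \frac{i \sqrt{59}}{10}$ ($w{\left(E \right)} = 3 + \sqrt{-1 + \left(- \frac{1}{10}\right)^{2} - - \frac{2}{5}} = 3 + \sqrt{-1 + \frac{1}{100} + \frac{2}{5}} = 3 + \sqrt{- \frac{59}{100}} = 3 + \frac{i \sqrt{59}}{10}$)
$\left(-16163 + 6990\right) + w{\left(-133 \right)} = \left(-16163 + 6990\right) + \left(3 + \frac{i \sqrt{59}}{10}\right) = -9173 + \left(3 + \frac{i \sqrt{59}}{10}\right) = -9170 + \frac{i \sqrt{59}}{10}$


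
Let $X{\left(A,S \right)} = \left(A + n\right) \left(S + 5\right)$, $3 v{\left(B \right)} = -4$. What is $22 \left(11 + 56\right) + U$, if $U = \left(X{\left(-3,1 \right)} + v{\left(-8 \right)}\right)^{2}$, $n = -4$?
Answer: $\frac{30166}{9} \approx 3351.8$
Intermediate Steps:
$v{\left(B \right)} = - \frac{4}{3}$ ($v{\left(B \right)} = \frac{1}{3} \left(-4\right) = - \frac{4}{3}$)
$X{\left(A,S \right)} = \left(-4 + A\right) \left(5 + S\right)$ ($X{\left(A,S \right)} = \left(A - 4\right) \left(S + 5\right) = \left(-4 + A\right) \left(5 + S\right)$)
$U = \frac{16900}{9}$ ($U = \left(\left(-20 - 4 + 5 \left(-3\right) - 3\right) - \frac{4}{3}\right)^{2} = \left(\left(-20 - 4 - 15 - 3\right) - \frac{4}{3}\right)^{2} = \left(-42 - \frac{4}{3}\right)^{2} = \left(- \frac{130}{3}\right)^{2} = \frac{16900}{9} \approx 1877.8$)
$22 \left(11 + 56\right) + U = 22 \left(11 + 56\right) + \frac{16900}{9} = 22 \cdot 67 + \frac{16900}{9} = 1474 + \frac{16900}{9} = \frac{30166}{9}$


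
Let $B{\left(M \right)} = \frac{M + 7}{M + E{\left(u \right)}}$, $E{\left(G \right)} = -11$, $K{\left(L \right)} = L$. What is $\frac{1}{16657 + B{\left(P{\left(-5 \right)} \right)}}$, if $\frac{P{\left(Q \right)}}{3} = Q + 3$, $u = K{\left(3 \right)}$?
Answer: $\frac{17}{283168} \approx 6.0035 \cdot 10^{-5}$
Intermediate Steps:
$u = 3$
$P{\left(Q \right)} = 9 + 3 Q$ ($P{\left(Q \right)} = 3 \left(Q + 3\right) = 3 \left(3 + Q\right) = 9 + 3 Q$)
$B{\left(M \right)} = \frac{7 + M}{-11 + M}$ ($B{\left(M \right)} = \frac{M + 7}{M - 11} = \frac{7 + M}{-11 + M}$)
$\frac{1}{16657 + B{\left(P{\left(-5 \right)} \right)}} = \frac{1}{16657 + \frac{7 + \left(9 + 3 \left(-5\right)\right)}{-11 + \left(9 + 3 \left(-5\right)\right)}} = \frac{1}{16657 + \frac{7 + \left(9 - 15\right)}{-11 + \left(9 - 15\right)}} = \frac{1}{16657 + \frac{7 - 6}{-11 - 6}} = \frac{1}{16657 + \frac{1}{-17} \cdot 1} = \frac{1}{16657 - \frac{1}{17}} = \frac{1}{\frac{283168}{17}} = \frac{17}{283168}$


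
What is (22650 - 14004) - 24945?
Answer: -16299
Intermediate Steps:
(22650 - 14004) - 24945 = 8646 - 24945 = -16299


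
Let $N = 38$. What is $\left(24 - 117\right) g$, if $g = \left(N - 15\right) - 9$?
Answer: $-1302$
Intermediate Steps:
$g = 14$ ($g = \left(38 - 15\right) - 9 = 23 - 9 = 14$)
$\left(24 - 117\right) g = \left(24 - 117\right) 14 = \left(-93\right) 14 = -1302$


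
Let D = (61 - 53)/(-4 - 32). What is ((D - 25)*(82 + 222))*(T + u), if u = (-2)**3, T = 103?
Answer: -6555760/9 ≈ -7.2842e+5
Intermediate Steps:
u = -8
D = -2/9 (D = 8/(-36) = 8*(-1/36) = -2/9 ≈ -0.22222)
((D - 25)*(82 + 222))*(T + u) = ((-2/9 - 25)*(82 + 222))*(103 - 8) = -227/9*304*95 = -69008/9*95 = -6555760/9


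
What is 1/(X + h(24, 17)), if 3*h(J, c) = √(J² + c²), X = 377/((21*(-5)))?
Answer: 13195/305832 + 1225*√865/305832 ≈ 0.16095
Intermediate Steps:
X = -377/105 (X = 377/(-105) = 377*(-1/105) = -377/105 ≈ -3.5905)
h(J, c) = √(J² + c²)/3
1/(X + h(24, 17)) = 1/(-377/105 + √(24² + 17²)/3) = 1/(-377/105 + √(576 + 289)/3) = 1/(-377/105 + √865/3)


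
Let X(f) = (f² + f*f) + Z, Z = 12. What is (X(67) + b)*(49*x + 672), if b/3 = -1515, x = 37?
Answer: 11045825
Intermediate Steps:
b = -4545 (b = 3*(-1515) = -4545)
X(f) = 12 + 2*f² (X(f) = (f² + f*f) + 12 = (f² + f²) + 12 = 2*f² + 12 = 12 + 2*f²)
(X(67) + b)*(49*x + 672) = ((12 + 2*67²) - 4545)*(49*37 + 672) = ((12 + 2*4489) - 4545)*(1813 + 672) = ((12 + 8978) - 4545)*2485 = (8990 - 4545)*2485 = 4445*2485 = 11045825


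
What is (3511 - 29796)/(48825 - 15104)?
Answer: -26285/33721 ≈ -0.77948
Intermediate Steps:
(3511 - 29796)/(48825 - 15104) = -26285/33721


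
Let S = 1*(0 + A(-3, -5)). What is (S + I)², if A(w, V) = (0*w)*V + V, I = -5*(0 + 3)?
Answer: 400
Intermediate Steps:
I = -15 (I = -5*3 = -15)
A(w, V) = V (A(w, V) = 0*V + V = 0 + V = V)
S = -5 (S = 1*(0 - 5) = 1*(-5) = -5)
(S + I)² = (-5 - 15)² = (-20)² = 400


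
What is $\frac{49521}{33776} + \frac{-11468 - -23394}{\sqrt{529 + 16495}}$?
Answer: $\frac{49521}{33776} + \frac{5963 \sqrt{266}}{1064} \approx 92.87$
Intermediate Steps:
$\frac{49521}{33776} + \frac{-11468 - -23394}{\sqrt{529 + 16495}} = 49521 \cdot \frac{1}{33776} + \frac{-11468 + 23394}{\sqrt{17024}} = \frac{49521}{33776} + \frac{11926}{8 \sqrt{266}} = \frac{49521}{33776} + 11926 \frac{\sqrt{266}}{2128} = \frac{49521}{33776} + \frac{5963 \sqrt{266}}{1064}$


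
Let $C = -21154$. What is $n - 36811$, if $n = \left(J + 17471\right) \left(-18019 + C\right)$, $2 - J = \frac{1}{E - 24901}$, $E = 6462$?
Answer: $- \frac{12621617974133}{18439} \approx -6.8451 \cdot 10^{8}$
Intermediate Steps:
$J = \frac{36879}{18439}$ ($J = 2 - \frac{1}{6462 - 24901} = 2 - \frac{1}{-18439} = 2 - - \frac{1}{18439} = 2 + \frac{1}{18439} = \frac{36879}{18439} \approx 2.0001$)
$n = - \frac{12620939216104}{18439}$ ($n = \left(\frac{36879}{18439} + 17471\right) \left(-18019 - 21154\right) = \frac{322184648}{18439} \left(-39173\right) = - \frac{12620939216104}{18439} \approx -6.8447 \cdot 10^{8}$)
$n - 36811 = - \frac{12620939216104}{18439} - 36811 = - \frac{12621617974133}{18439}$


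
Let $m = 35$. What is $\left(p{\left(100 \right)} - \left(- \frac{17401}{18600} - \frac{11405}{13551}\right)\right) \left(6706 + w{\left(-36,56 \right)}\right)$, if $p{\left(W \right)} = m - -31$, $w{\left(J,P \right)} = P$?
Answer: $\frac{6417566842659}{14002700} \approx 4.5831 \cdot 10^{5}$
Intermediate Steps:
$p{\left(W \right)} = 66$ ($p{\left(W \right)} = 35 - -31 = 35 + 31 = 66$)
$\left(p{\left(100 \right)} - \left(- \frac{17401}{18600} - \frac{11405}{13551}\right)\right) \left(6706 + w{\left(-36,56 \right)}\right) = \left(66 - \left(- \frac{17401}{18600} - \frac{11405}{13551}\right)\right) \left(6706 + 56\right) = \left(66 - - \frac{49770439}{28005400}\right) 6762 = \left(66 + \left(\frac{17401}{18600} + \frac{11405}{13551}\right)\right) 6762 = \left(66 + \frac{49770439}{28005400}\right) 6762 = \frac{1898126839}{28005400} \cdot 6762 = \frac{6417566842659}{14002700}$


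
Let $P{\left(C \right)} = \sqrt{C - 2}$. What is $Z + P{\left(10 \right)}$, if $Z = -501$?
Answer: $-501 + 2 \sqrt{2} \approx -498.17$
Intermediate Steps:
$P{\left(C \right)} = \sqrt{-2 + C}$
$Z + P{\left(10 \right)} = -501 + \sqrt{-2 + 10} = -501 + \sqrt{8} = -501 + 2 \sqrt{2}$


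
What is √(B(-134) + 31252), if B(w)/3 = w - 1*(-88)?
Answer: √31114 ≈ 176.39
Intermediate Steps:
B(w) = 264 + 3*w (B(w) = 3*(w - 1*(-88)) = 3*(w + 88) = 3*(88 + w) = 264 + 3*w)
√(B(-134) + 31252) = √((264 + 3*(-134)) + 31252) = √((264 - 402) + 31252) = √(-138 + 31252) = √31114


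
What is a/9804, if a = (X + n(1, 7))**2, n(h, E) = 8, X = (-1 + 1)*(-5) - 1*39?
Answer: 961/9804 ≈ 0.098021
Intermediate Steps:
X = -39 (X = 0*(-5) - 39 = 0 - 39 = -39)
a = 961 (a = (-39 + 8)**2 = (-31)**2 = 961)
a/9804 = 961/9804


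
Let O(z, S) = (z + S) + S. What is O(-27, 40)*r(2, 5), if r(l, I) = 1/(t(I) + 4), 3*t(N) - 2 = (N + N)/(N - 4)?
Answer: 53/8 ≈ 6.6250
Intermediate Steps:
t(N) = ⅔ + 2*N/(3*(-4 + N)) (t(N) = ⅔ + ((N + N)/(N - 4))/3 = ⅔ + ((2*N)/(-4 + N))/3 = ⅔ + (2*N/(-4 + N))/3 = ⅔ + 2*N/(3*(-4 + N)))
r(l, I) = 1/(4 + 4*(-2 + I)/(3*(-4 + I))) (r(l, I) = 1/(4*(-2 + I)/(3*(-4 + I)) + 4) = 1/(4 + 4*(-2 + I)/(3*(-4 + I))))
O(z, S) = z + 2*S (O(z, S) = (S + z) + S = z + 2*S)
O(-27, 40)*r(2, 5) = (-27 + 2*40)*(3*(-4 + 5)/(8*(-7 + 2*5))) = (-27 + 80)*((3/8)*1/(-7 + 10)) = 53*((3/8)*1/3) = 53*((3/8)*(⅓)*1) = 53*(⅛) = 53/8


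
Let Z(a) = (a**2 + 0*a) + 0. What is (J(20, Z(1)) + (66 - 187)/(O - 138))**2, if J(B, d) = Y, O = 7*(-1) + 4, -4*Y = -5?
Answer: 1413721/318096 ≈ 4.4443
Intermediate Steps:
Y = 5/4 (Y = -1/4*(-5) = 5/4 ≈ 1.2500)
O = -3 (O = -7 + 4 = -3)
Z(a) = a**2 (Z(a) = (a**2 + 0) + 0 = a**2 + 0 = a**2)
J(B, d) = 5/4
(J(20, Z(1)) + (66 - 187)/(O - 138))**2 = (5/4 + (66 - 187)/(-3 - 138))**2 = (5/4 - 121/(-141))**2 = (5/4 - 121*(-1/141))**2 = (5/4 + 121/141)**2 = (1189/564)**2 = 1413721/318096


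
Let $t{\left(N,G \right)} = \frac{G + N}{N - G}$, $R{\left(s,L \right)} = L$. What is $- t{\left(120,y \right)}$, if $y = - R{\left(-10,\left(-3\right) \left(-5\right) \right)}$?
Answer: $- \frac{7}{9} \approx -0.77778$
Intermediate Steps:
$y = -15$ ($y = - \left(-3\right) \left(-5\right) = \left(-1\right) 15 = -15$)
$t{\left(N,G \right)} = \frac{G + N}{N - G}$
$- t{\left(120,y \right)} = - \frac{\left(-1\right) \left(-15\right) - 120}{-15 - 120} = - \frac{15 - 120}{-15 - 120} = - \frac{-105}{-135} = - \frac{\left(-1\right) \left(-105\right)}{135} = \left(-1\right) \frac{7}{9} = - \frac{7}{9}$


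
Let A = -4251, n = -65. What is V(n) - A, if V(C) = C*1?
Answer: 4186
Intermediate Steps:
V(C) = C
V(n) - A = -65 - 1*(-4251) = -65 + 4251 = 4186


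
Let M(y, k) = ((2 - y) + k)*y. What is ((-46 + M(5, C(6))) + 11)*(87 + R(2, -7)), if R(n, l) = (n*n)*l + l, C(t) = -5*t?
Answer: -10400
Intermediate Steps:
M(y, k) = y*(2 + k - y) (M(y, k) = (2 + k - y)*y = y*(2 + k - y))
R(n, l) = l + l*n² (R(n, l) = n²*l + l = l*n² + l = l + l*n²)
((-46 + M(5, C(6))) + 11)*(87 + R(2, -7)) = ((-46 + 5*(2 - 5*6 - 1*5)) + 11)*(87 - 7*(1 + 2²)) = ((-46 + 5*(2 - 30 - 5)) + 11)*(87 - 7*(1 + 4)) = ((-46 + 5*(-33)) + 11)*(87 - 7*5) = ((-46 - 165) + 11)*(87 - 35) = (-211 + 11)*52 = -200*52 = -10400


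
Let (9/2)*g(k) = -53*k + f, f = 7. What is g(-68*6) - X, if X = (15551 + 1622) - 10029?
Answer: -21034/9 ≈ -2337.1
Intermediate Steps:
X = 7144 (X = 17173 - 10029 = 7144)
g(k) = 14/9 - 106*k/9 (g(k) = 2*(-53*k + 7)/9 = 2*(7 - 53*k)/9 = 14/9 - 106*k/9)
g(-68*6) - X = (14/9 - (-7208)*6/9) - 1*7144 = (14/9 - 106/9*(-408)) - 7144 = (14/9 + 14416/3) - 7144 = 43262/9 - 7144 = -21034/9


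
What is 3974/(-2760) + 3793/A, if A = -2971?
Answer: -11137717/4099980 ≈ -2.7165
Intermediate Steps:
3974/(-2760) + 3793/A = 3974/(-2760) + 3793/(-2971) = 3974*(-1/2760) + 3793*(-1/2971) = -1987/1380 - 3793/2971 = -11137717/4099980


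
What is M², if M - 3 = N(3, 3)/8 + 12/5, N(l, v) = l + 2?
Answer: 58081/1600 ≈ 36.301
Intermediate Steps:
N(l, v) = 2 + l
M = 241/40 (M = 3 + ((2 + 3)/8 + 12/5) = 3 + (5*(⅛) + 12*(⅕)) = 3 + (5/8 + 12/5) = 3 + 121/40 = 241/40 ≈ 6.0250)
M² = (241/40)² = 58081/1600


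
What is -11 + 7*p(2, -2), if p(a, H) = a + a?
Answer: 17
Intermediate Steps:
p(a, H) = 2*a
-11 + 7*p(2, -2) = -11 + 7*(2*2) = -11 + 7*4 = -11 + 28 = 17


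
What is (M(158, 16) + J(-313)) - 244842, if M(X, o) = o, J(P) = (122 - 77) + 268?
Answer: -244513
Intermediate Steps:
J(P) = 313 (J(P) = 45 + 268 = 313)
(M(158, 16) + J(-313)) - 244842 = (16 + 313) - 244842 = 329 - 244842 = -244513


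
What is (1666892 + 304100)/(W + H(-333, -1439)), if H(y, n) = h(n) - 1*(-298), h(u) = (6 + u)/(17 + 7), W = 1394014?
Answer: 47303808/33462055 ≈ 1.4137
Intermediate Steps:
h(u) = 1/4 + u/24 (h(u) = (6 + u)/24 = (6 + u)*(1/24) = 1/4 + u/24)
H(y, n) = 1193/4 + n/24 (H(y, n) = (1/4 + n/24) - 1*(-298) = (1/4 + n/24) + 298 = 1193/4 + n/24)
(1666892 + 304100)/(W + H(-333, -1439)) = (1666892 + 304100)/(1394014 + (1193/4 + (1/24)*(-1439))) = 1970992/(1394014 + (1193/4 - 1439/24)) = 1970992/(1394014 + 5719/24) = 1970992/(33462055/24) = 1970992*(24/33462055) = 47303808/33462055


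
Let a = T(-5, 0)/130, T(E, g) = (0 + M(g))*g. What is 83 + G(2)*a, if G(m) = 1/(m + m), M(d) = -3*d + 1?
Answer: 83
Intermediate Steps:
M(d) = 1 - 3*d
T(E, g) = g*(1 - 3*g) (T(E, g) = (0 + (1 - 3*g))*g = (1 - 3*g)*g = g*(1 - 3*g))
G(m) = 1/(2*m)
a = 0 (a = (0*(1 - 3*0))/130 = (0*(1 + 0))*(1/130) = (0*1)*(1/130) = 0*(1/130) = 0)
83 + G(2)*a = 83 + ((1/2)/2)*0 = 83 + ((1/2)*(1/2))*0 = 83 + (1/4)*0 = 83 + 0 = 83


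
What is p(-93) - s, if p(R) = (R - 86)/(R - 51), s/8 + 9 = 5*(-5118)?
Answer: 29490227/144 ≈ 2.0479e+5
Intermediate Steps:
s = -204792 (s = -72 + 8*(5*(-5118)) = -72 + 8*(-25590) = -72 - 204720 = -204792)
p(R) = (-86 + R)/(-51 + R)
p(-93) - s = (-86 - 93)/(-51 - 93) - 1*(-204792) = -179/(-144) + 204792 = -1/144*(-179) + 204792 = 179/144 + 204792 = 29490227/144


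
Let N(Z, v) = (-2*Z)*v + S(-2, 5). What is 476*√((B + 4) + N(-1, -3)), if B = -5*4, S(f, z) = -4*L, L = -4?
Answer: 476*I*√6 ≈ 1166.0*I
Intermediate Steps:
S(f, z) = 16 (S(f, z) = -4*(-4) = 16)
B = -20
N(Z, v) = 16 - 2*Z*v (N(Z, v) = (-2*Z)*v + 16 = -2*Z*v + 16 = 16 - 2*Z*v)
476*√((B + 4) + N(-1, -3)) = 476*√((-20 + 4) + (16 - 2*(-1)*(-3))) = 476*√(-16 + (16 - 6)) = 476*√(-16 + 10) = 476*√(-6) = 476*(I*√6) = 476*I*√6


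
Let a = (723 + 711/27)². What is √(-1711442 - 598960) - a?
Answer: -5053504/9 + I*√2310402 ≈ -5.615e+5 + 1520.0*I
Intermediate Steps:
a = 5053504/9 (a = (723 + 711*(1/27))² = (723 + 79/3)² = (2248/3)² = 5053504/9 ≈ 5.6150e+5)
√(-1711442 - 598960) - a = √(-1711442 - 598960) - 1*5053504/9 = √(-2310402) - 5053504/9 = I*√2310402 - 5053504/9 = -5053504/9 + I*√2310402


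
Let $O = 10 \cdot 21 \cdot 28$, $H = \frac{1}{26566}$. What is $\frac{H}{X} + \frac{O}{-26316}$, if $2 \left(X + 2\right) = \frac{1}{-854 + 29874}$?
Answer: $- \frac{83953727310}{375704115989} \approx -0.22346$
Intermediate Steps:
$H = \frac{1}{26566} \approx 3.7642 \cdot 10^{-5}$
$O = 5880$ ($O = 210 \cdot 28 = 5880$)
$X = - \frac{116079}{58040}$ ($X = -2 + \frac{1}{2 \left(-854 + 29874\right)} = -2 + \frac{1}{2 \cdot 29020} = -2 + \frac{1}{2} \cdot \frac{1}{29020} = -2 + \frac{1}{58040} = - \frac{116079}{58040} \approx -2.0$)
$\frac{H}{X} + \frac{O}{-26316} = \frac{1}{26566 \left(- \frac{116079}{58040}\right)} + \frac{5880}{-26316} = \frac{1}{26566} \left(- \frac{58040}{116079}\right) + 5880 \left(- \frac{1}{26316}\right) = - \frac{29020}{1541877357} - \frac{490}{2193} = - \frac{83953727310}{375704115989}$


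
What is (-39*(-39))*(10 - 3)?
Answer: 10647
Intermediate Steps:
(-39*(-39))*(10 - 3) = 1521*7 = 10647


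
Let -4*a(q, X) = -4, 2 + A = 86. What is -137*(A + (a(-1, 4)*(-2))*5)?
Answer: -10138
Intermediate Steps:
A = 84 (A = -2 + 86 = 84)
a(q, X) = 1 (a(q, X) = -¼*(-4) = 1)
-137*(A + (a(-1, 4)*(-2))*5) = -137*(84 + (1*(-2))*5) = -137*(84 - 2*5) = -137*(84 - 10) = -137*74 = -10138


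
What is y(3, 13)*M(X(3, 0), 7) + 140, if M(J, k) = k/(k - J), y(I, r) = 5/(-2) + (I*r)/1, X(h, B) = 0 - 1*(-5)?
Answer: 1071/4 ≈ 267.75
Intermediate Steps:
X(h, B) = 5 (X(h, B) = 0 + 5 = 5)
y(I, r) = -5/2 + I*r (y(I, r) = 5*(-1/2) + (I*r)*1 = -5/2 + I*r)
y(3, 13)*M(X(3, 0), 7) + 140 = (-5/2 + 3*13)*(7/(7 - 1*5)) + 140 = (-5/2 + 39)*(7/(7 - 5)) + 140 = 73*(7/2)/2 + 140 = 73*(7*(1/2))/2 + 140 = (73/2)*(7/2) + 140 = 511/4 + 140 = 1071/4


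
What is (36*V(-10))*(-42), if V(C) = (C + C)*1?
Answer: 30240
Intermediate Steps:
V(C) = 2*C (V(C) = (2*C)*1 = 2*C)
(36*V(-10))*(-42) = (36*(2*(-10)))*(-42) = (36*(-20))*(-42) = -720*(-42) = 30240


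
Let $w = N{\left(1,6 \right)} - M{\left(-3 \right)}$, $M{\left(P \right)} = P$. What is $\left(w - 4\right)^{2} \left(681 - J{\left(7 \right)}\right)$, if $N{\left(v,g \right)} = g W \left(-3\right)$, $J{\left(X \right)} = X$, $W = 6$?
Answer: $8007794$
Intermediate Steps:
$N{\left(v,g \right)} = - 18 g$ ($N{\left(v,g \right)} = g 6 \left(-3\right) = 6 g \left(-3\right) = - 18 g$)
$w = -105$ ($w = \left(-18\right) 6 - -3 = -108 + 3 = -105$)
$\left(w - 4\right)^{2} \left(681 - J{\left(7 \right)}\right) = \left(-105 - 4\right)^{2} \left(681 - 7\right) = \left(-109\right)^{2} \left(681 - 7\right) = 11881 \cdot 674 = 8007794$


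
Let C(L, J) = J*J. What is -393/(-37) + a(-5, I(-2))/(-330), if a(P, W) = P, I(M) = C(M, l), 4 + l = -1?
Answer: 25975/2442 ≈ 10.637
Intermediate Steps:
l = -5 (l = -4 - 1 = -5)
C(L, J) = J²
I(M) = 25 (I(M) = (-5)² = 25)
-393/(-37) + a(-5, I(-2))/(-330) = -393/(-37) - 5/(-330) = -393*(-1/37) - 5*(-1/330) = 393/37 + 1/66 = 25975/2442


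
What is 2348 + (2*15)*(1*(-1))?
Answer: 2318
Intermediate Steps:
2348 + (2*15)*(1*(-1)) = 2348 + 30*(-1) = 2348 - 30 = 2318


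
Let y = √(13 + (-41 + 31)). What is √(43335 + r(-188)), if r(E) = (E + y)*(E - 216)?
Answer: √(119287 - 404*√3) ≈ 344.37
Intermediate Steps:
y = √3 (y = √(13 - 10) = √3 ≈ 1.7320)
r(E) = (-216 + E)*(E + √3) (r(E) = (E + √3)*(E - 216) = (E + √3)*(-216 + E) = (-216 + E)*(E + √3))
√(43335 + r(-188)) = √(43335 + ((-188)² - 216*(-188) - 216*√3 - 188*√3)) = √(43335 + (35344 + 40608 - 216*√3 - 188*√3)) = √(43335 + (75952 - 404*√3)) = √(119287 - 404*√3)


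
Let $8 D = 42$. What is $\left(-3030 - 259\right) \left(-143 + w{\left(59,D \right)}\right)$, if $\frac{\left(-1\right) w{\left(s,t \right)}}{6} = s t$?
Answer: $\frac{13165867}{2} \approx 6.5829 \cdot 10^{6}$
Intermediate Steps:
$D = \frac{21}{4}$ ($D = \frac{1}{8} \cdot 42 = \frac{21}{4} \approx 5.25$)
$w{\left(s,t \right)} = - 6 s t$
$\left(-3030 - 259\right) \left(-143 + w{\left(59,D \right)}\right) = \left(-3030 - 259\right) \left(-143 - 354 \cdot \frac{21}{4}\right) = - 3289 \left(-143 - \frac{3717}{2}\right) = \left(-3289\right) \left(- \frac{4003}{2}\right) = \frac{13165867}{2}$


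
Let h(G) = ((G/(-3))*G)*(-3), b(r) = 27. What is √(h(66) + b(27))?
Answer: 3*√487 ≈ 66.204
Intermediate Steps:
h(G) = G² (h(G) = ((G*(-⅓))*G)*(-3) = ((-G/3)*G)*(-3) = -G²/3*(-3) = G²)
√(h(66) + b(27)) = √(66² + 27) = √(4356 + 27) = √4383 = 3*√487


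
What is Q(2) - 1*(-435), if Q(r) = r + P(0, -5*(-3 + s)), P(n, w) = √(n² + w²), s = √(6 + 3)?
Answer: 437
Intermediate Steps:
s = 3 (s = √9 = 3)
Q(r) = r (Q(r) = r + √(0² + (-5*(-3 + 3))²) = r + √(0 + (-5*0)²) = r + √(0 + 0²) = r + √(0 + 0) = r + √0 = r + 0 = r)
Q(2) - 1*(-435) = 2 - 1*(-435) = 2 + 435 = 437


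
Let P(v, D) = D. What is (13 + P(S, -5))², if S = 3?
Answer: 64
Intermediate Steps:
(13 + P(S, -5))² = (13 - 5)² = 8² = 64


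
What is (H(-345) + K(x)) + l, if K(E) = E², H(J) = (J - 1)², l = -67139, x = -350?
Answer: 175077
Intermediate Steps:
H(J) = (-1 + J)²
(H(-345) + K(x)) + l = ((-1 - 345)² + (-350)²) - 67139 = ((-346)² + 122500) - 67139 = (119716 + 122500) - 67139 = 242216 - 67139 = 175077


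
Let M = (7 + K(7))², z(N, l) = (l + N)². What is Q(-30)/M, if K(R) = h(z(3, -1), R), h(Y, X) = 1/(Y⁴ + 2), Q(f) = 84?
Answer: 5591376/3265249 ≈ 1.7124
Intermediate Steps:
z(N, l) = (N + l)²
h(Y, X) = 1/(2 + Y⁴)
K(R) = 1/258 (K(R) = 1/(2 + ((3 - 1)²)⁴) = 1/(2 + (2²)⁴) = 1/(2 + 4⁴) = 1/(2 + 256) = 1/258)
M = 3265249/66564 (M = (7 + 1/258)² = (1807/258)² = 3265249/66564 ≈ 49.054)
Q(-30)/M = 84/(3265249/66564) = 84*(66564/3265249) = 5591376/3265249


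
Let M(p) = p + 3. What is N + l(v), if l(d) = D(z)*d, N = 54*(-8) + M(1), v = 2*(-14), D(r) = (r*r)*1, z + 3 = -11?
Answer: -5916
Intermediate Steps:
z = -14 (z = -3 - 11 = -14)
M(p) = 3 + p
D(r) = r**2 (D(r) = r**2*1 = r**2)
v = -28
N = -428 (N = 54*(-8) + (3 + 1) = -432 + 4 = -428)
l(d) = 196*d (l(d) = (-14)**2*d = 196*d)
N + l(v) = -428 + 196*(-28) = -428 - 5488 = -5916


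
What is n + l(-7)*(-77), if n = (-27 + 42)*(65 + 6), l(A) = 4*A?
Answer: 3221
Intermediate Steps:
n = 1065 (n = 15*71 = 1065)
n + l(-7)*(-77) = 1065 + (4*(-7))*(-77) = 1065 - 28*(-77) = 1065 + 2156 = 3221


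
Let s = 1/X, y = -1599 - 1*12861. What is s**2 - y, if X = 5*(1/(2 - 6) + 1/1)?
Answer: 3253516/225 ≈ 14460.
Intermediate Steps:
X = 15/4 (X = 5*(1/(-4) + 1) = 5*(-1/4 + 1) = 5*(3/4) = 15/4 ≈ 3.7500)
y = -14460 (y = -1599 - 12861 = -14460)
s = 4/15 (s = 1/(15/4) = 4/15 ≈ 0.26667)
s**2 - y = (4/15)**2 - 1*(-14460) = 16/225 + 14460 = 3253516/225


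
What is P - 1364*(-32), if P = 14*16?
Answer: 43872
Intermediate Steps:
P = 224
P - 1364*(-32) = 224 - 1364*(-32) = 224 - 31*(-1408) = 224 + 43648 = 43872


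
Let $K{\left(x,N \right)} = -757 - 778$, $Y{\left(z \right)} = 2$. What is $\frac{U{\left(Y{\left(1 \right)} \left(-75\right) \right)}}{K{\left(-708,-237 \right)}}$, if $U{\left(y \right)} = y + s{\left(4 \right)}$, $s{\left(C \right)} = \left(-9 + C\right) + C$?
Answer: $\frac{151}{1535} \approx 0.098371$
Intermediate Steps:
$s{\left(C \right)} = -9 + 2 C$
$K{\left(x,N \right)} = -1535$ ($K{\left(x,N \right)} = -757 - 778 = -1535$)
$U{\left(y \right)} = -1 + y$ ($U{\left(y \right)} = y + \left(-9 + 2 \cdot 4\right) = y + \left(-9 + 8\right) = y - 1 = -1 + y$)
$\frac{U{\left(Y{\left(1 \right)} \left(-75\right) \right)}}{K{\left(-708,-237 \right)}} = \frac{-1 + 2 \left(-75\right)}{-1535} = \left(-1 - 150\right) \left(- \frac{1}{1535}\right) = \left(-151\right) \left(- \frac{1}{1535}\right) = \frac{151}{1535}$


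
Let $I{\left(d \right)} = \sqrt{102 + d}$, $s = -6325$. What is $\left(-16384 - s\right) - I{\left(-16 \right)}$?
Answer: $-10059 - \sqrt{86} \approx -10068.0$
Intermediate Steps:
$\left(-16384 - s\right) - I{\left(-16 \right)} = \left(-16384 - -6325\right) - \sqrt{102 - 16} = \left(-16384 + 6325\right) - \sqrt{86} = -10059 - \sqrt{86}$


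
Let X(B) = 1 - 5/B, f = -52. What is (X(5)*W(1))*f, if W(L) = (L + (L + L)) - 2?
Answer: 0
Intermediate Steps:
W(L) = -2 + 3*L (W(L) = (L + 2*L) - 2 = 3*L - 2 = -2 + 3*L)
(X(5)*W(1))*f = (((-5 + 5)/5)*(-2 + 3*1))*(-52) = (((⅕)*0)*(-2 + 3))*(-52) = (0*1)*(-52) = 0*(-52) = 0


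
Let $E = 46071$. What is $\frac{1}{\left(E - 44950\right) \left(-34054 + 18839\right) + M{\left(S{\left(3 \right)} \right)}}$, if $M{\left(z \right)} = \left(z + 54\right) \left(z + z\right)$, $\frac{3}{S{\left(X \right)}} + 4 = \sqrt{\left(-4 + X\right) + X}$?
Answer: $- \frac{417874595}{7127313352890254} + \frac{549 \sqrt{2}}{7127313352890254} \approx -5.863 \cdot 10^{-8}$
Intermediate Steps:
$S{\left(X \right)} = \frac{3}{-4 + \sqrt{-4 + 2 X}}$ ($S{\left(X \right)} = \frac{3}{-4 + \sqrt{\left(-4 + X\right) + X}} = \frac{3}{-4 + \sqrt{-4 + 2 X}}$)
$M{\left(z \right)} = 2 z \left(54 + z\right)$ ($M{\left(z \right)} = \left(54 + z\right) 2 z = 2 z \left(54 + z\right)$)
$\frac{1}{\left(E - 44950\right) \left(-34054 + 18839\right) + M{\left(S{\left(3 \right)} \right)}} = \frac{1}{\left(46071 - 44950\right) \left(-34054 + 18839\right) + 2 \frac{3}{-4 + \sqrt{2} \sqrt{-2 + 3}} \left(54 + \frac{3}{-4 + \sqrt{2} \sqrt{-2 + 3}}\right)} = \frac{1}{1121 \left(-15215\right) + 2 \frac{3}{-4 + \sqrt{2} \sqrt{1}} \left(54 + \frac{3}{-4 + \sqrt{2} \sqrt{1}}\right)} = \frac{1}{-17056015 + 2 \frac{3}{-4 + \sqrt{2} \cdot 1} \left(54 + \frac{3}{-4 + \sqrt{2} \cdot 1}\right)} = \frac{1}{-17056015 + 2 \frac{3}{-4 + \sqrt{2}} \left(54 + \frac{3}{-4 + \sqrt{2}}\right)} = \frac{1}{-17056015 + \frac{6 \left(54 + \frac{3}{-4 + \sqrt{2}}\right)}{-4 + \sqrt{2}}}$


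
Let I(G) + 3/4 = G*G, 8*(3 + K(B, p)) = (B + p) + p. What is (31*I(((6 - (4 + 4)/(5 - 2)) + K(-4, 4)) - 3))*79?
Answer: 173879/18 ≈ 9659.9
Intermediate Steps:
K(B, p) = -3 + p/4 + B/8 (K(B, p) = -3 + ((B + p) + p)/8 = -3 + (B + 2*p)/8 = -3 + (p/4 + B/8) = -3 + p/4 + B/8)
I(G) = -3/4 + G**2 (I(G) = -3/4 + G*G = -3/4 + G**2)
(31*I(((6 - (4 + 4)/(5 - 2)) + K(-4, 4)) - 3))*79 = (31*(-3/4 + (((6 - (4 + 4)/(5 - 2)) + (-3 + (1/4)*4 + (1/8)*(-4))) - 3)**2))*79 = (31*(-3/4 + (((6 - 8/3) + (-3 + 1 - 1/2)) - 3)**2))*79 = (31*(-3/4 + (((6 - 8/3) - 5/2) - 3)**2))*79 = (31*(-3/4 + ((10/3 - 5/2) - 3)**2))*79 = (31*(-3/4 + (5/6 - 3)**2))*79 = (31*(-3/4 + (-13/6)**2))*79 = (31*(-3/4 + 169/36))*79 = (31*(71/18))*79 = (2201/18)*79 = 173879/18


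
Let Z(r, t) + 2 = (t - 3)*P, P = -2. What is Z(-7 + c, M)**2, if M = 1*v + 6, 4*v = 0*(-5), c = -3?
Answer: 64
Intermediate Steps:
v = 0 (v = (0*(-5))/4 = (1/4)*0 = 0)
M = 6 (M = 1*0 + 6 = 0 + 6 = 6)
Z(r, t) = 4 - 2*t (Z(r, t) = -2 + (t - 3)*(-2) = -2 + (-3 + t)*(-2) = -2 + (6 - 2*t) = 4 - 2*t)
Z(-7 + c, M)**2 = (4 - 2*6)**2 = (4 - 12)**2 = (-8)**2 = 64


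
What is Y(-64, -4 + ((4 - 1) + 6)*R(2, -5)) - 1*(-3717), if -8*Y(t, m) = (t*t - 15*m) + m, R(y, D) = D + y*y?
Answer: 12729/4 ≈ 3182.3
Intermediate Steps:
R(y, D) = D + y²
Y(t, m) = -t²/8 + 7*m/4 (Y(t, m) = -((t*t - 15*m) + m)/8 = -((t² - 15*m) + m)/8 = -(t² - 14*m)/8 = -t²/8 + 7*m/4)
Y(-64, -4 + ((4 - 1) + 6)*R(2, -5)) - 1*(-3717) = (-⅛*(-64)² + 7*(-4 + ((4 - 1) + 6)*(-5 + 2²))/4) - 1*(-3717) = (-⅛*4096 + 7*(-4 + (3 + 6)*(-5 + 4))/4) + 3717 = (-512 + 7*(-4 + 9*(-1))/4) + 3717 = (-512 + 7*(-4 - 9)/4) + 3717 = (-512 + (7/4)*(-13)) + 3717 = (-512 - 91/4) + 3717 = -2139/4 + 3717 = 12729/4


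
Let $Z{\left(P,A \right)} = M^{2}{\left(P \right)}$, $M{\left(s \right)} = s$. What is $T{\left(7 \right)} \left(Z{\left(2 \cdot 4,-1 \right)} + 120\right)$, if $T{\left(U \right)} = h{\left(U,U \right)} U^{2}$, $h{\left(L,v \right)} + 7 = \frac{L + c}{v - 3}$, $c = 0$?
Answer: $-47334$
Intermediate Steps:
$h{\left(L,v \right)} = -7 + \frac{L}{-3 + v}$ ($h{\left(L,v \right)} = -7 + \frac{L + 0}{v - 3} = -7 + \frac{L}{-3 + v}$)
$T{\left(U \right)} = \frac{U^{2} \left(21 - 6 U\right)}{-3 + U}$ ($T{\left(U \right)} = \frac{21 + U - 7 U}{-3 + U} U^{2} = \frac{21 - 6 U}{-3 + U} U^{2} = \frac{U^{2} \left(21 - 6 U\right)}{-3 + U}$)
$Z{\left(P,A \right)} = P^{2}$
$T{\left(7 \right)} \left(Z{\left(2 \cdot 4,-1 \right)} + 120\right) = \frac{7^{2} \left(21 - 42\right)}{-3 + 7} \left(\left(2 \cdot 4\right)^{2} + 120\right) = \frac{49 \left(21 - 42\right)}{4} \left(8^{2} + 120\right) = 49 \cdot \frac{1}{4} \left(-21\right) \left(64 + 120\right) = \left(- \frac{1029}{4}\right) 184 = -47334$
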